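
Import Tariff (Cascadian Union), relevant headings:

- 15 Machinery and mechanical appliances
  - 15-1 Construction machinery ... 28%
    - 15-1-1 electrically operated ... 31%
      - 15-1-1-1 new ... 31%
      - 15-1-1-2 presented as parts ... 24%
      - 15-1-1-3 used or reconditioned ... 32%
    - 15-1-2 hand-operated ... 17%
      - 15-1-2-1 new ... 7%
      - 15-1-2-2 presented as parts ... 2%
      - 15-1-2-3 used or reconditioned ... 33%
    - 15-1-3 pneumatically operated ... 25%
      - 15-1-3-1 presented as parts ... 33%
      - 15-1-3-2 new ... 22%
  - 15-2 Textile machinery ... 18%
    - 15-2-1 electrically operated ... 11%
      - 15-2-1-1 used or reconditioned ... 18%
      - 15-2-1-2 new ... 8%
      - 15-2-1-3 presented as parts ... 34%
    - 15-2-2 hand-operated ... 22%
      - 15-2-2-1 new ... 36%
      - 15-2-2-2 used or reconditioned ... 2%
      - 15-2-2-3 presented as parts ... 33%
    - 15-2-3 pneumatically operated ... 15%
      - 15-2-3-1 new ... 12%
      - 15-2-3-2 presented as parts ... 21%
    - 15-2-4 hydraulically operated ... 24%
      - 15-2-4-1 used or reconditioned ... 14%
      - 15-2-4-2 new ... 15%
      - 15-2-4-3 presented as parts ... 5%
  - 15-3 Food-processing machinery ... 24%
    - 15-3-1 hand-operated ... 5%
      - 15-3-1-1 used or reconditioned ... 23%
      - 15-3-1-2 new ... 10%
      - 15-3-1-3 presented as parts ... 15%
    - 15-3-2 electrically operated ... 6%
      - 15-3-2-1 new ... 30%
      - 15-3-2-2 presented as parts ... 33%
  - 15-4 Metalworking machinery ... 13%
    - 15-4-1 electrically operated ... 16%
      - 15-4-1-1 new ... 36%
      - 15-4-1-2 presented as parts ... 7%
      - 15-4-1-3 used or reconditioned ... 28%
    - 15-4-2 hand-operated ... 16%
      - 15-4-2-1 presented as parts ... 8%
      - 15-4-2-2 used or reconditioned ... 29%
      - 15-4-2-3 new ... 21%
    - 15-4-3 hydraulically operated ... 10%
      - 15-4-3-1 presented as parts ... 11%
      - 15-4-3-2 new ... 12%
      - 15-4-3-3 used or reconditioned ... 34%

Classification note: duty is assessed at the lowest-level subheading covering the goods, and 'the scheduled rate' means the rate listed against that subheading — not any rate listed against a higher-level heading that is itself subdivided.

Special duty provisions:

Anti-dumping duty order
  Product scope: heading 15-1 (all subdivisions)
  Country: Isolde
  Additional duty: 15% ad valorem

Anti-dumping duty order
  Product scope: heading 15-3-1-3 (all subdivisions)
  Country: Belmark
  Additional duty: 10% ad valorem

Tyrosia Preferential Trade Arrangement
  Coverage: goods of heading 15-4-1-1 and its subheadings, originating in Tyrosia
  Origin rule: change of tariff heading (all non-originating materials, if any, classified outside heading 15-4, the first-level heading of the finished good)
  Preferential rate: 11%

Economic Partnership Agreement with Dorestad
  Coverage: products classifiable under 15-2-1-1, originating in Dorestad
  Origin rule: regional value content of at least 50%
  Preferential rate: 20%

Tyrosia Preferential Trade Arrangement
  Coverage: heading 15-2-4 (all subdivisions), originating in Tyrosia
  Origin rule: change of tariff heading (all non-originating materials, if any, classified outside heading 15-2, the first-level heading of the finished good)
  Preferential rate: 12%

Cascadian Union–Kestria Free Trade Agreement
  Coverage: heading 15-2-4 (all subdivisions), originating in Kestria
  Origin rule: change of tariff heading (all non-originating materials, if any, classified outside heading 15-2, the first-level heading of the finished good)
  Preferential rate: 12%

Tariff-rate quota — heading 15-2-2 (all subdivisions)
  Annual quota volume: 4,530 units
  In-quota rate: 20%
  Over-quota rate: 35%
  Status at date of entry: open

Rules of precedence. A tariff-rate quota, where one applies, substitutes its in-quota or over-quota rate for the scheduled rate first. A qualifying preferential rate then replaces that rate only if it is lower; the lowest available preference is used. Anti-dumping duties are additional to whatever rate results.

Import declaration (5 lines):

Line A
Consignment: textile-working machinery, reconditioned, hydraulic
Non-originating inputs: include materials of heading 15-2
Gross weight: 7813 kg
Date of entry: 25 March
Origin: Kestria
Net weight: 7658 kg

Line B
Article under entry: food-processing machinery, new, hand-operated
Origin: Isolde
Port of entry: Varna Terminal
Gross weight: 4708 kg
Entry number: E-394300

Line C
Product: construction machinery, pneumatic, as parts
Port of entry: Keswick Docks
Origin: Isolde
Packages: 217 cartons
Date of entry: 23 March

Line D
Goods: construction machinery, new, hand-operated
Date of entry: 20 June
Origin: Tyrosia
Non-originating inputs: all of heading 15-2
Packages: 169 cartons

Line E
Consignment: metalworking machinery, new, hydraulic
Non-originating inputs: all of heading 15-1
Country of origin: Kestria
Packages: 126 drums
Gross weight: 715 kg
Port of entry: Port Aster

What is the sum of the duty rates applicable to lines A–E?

Line A: textile-working → 15-2; hydraulic → 15-2-4; reconditioned → 15-2-4-1. Scheduled 14%. Kestria agreement on 15-2-4: CTH not met. → 14%.
Line B: food-processing → 15-3; hand-operated → 15-3-1; new → 15-3-1-2. Scheduled 10%. No special measure applies. → 10%.
Line C: construction → 15-1; pneumatic → 15-1-3; as parts → 15-1-3-1. Scheduled 33%. anti-dumping (Isolde, 15-1): +15%; total 33% + 15% = 48%. → 48%.
Line D: construction → 15-1; hand-operated → 15-1-2; new → 15-1-2-1. Scheduled 7%. Tyrosia agreement on 15-4-1-1: 15-1-2-1 not covered; Tyrosia agreement on 15-2-4: 15-1-2-1 not covered. → 7%.
Line E: metalworking → 15-4; hydraulic → 15-4-3; new → 15-4-3-2. Scheduled 12%. Kestria agreement on 15-2-4: 15-4-3-2 not covered. → 12%.
Sum: 14% + 10% + 48% + 7% + 12% = 91%.

91%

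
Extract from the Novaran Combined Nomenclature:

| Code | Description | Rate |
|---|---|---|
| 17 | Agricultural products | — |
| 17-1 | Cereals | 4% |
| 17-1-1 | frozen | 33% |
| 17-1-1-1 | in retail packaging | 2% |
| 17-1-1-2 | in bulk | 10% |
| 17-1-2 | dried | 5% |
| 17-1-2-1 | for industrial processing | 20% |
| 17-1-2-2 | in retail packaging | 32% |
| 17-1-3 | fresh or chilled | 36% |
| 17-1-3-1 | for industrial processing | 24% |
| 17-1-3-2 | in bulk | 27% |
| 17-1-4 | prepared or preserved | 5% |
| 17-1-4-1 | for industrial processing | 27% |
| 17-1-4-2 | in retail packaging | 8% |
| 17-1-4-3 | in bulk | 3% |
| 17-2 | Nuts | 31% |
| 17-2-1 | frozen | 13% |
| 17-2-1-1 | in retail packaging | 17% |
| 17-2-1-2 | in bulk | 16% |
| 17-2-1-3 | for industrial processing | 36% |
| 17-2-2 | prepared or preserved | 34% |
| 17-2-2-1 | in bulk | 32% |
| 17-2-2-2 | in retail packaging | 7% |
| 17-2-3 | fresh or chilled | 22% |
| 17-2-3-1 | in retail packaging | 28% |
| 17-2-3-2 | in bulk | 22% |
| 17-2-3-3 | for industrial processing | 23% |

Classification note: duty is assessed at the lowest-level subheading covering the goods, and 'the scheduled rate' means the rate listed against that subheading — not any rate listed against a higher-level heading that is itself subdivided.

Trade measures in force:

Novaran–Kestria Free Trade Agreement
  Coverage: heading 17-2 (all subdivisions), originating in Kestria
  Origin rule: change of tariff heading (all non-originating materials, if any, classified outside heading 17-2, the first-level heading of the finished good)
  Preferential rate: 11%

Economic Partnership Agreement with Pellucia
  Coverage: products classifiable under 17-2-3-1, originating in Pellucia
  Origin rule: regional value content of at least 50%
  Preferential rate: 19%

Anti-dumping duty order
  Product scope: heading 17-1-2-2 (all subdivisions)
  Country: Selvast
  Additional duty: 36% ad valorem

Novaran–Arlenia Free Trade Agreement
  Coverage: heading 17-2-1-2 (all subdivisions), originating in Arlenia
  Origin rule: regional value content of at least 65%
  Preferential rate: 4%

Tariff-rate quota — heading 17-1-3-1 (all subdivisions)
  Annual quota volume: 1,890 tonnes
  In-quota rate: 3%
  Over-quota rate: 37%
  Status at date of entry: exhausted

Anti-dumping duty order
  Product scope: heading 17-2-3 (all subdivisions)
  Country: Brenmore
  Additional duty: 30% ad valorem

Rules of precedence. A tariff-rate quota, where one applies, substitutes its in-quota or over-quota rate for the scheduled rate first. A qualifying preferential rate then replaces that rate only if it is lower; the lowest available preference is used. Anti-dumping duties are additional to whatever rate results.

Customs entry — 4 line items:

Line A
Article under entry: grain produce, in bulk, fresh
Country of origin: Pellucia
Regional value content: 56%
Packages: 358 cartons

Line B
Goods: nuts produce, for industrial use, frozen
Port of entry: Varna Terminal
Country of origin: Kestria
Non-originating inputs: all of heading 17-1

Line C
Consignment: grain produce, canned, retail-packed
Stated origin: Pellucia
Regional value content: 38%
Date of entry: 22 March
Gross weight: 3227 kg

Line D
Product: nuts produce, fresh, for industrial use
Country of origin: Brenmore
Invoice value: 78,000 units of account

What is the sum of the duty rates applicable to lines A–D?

99%

Line A: grain → 17-1; fresh → 17-1-3; in bulk → 17-1-3-2. Scheduled 27%. Pellucia agreement on 17-2-3-1: 17-1-3-2 not covered. → 27%.
Line B: nuts → 17-2; frozen → 17-2-1; for industrial use → 17-2-1-3. Scheduled 36%. Kestria agreement on 17-2: CTH met → 11% available; preferential 11%. → 11%.
Line C: grain → 17-1; canned → 17-1-4; retail-packed → 17-1-4-2. Scheduled 8%. Pellucia agreement on 17-2-3-1: 17-1-4-2 not covered. → 8%.
Line D: nuts → 17-2; fresh → 17-2-3; for industrial use → 17-2-3-3. Scheduled 23%. anti-dumping (Brenmore, 17-2-3): +30%; total 23% + 30% = 53%. → 53%.
Sum: 27% + 11% + 8% + 53% = 99%.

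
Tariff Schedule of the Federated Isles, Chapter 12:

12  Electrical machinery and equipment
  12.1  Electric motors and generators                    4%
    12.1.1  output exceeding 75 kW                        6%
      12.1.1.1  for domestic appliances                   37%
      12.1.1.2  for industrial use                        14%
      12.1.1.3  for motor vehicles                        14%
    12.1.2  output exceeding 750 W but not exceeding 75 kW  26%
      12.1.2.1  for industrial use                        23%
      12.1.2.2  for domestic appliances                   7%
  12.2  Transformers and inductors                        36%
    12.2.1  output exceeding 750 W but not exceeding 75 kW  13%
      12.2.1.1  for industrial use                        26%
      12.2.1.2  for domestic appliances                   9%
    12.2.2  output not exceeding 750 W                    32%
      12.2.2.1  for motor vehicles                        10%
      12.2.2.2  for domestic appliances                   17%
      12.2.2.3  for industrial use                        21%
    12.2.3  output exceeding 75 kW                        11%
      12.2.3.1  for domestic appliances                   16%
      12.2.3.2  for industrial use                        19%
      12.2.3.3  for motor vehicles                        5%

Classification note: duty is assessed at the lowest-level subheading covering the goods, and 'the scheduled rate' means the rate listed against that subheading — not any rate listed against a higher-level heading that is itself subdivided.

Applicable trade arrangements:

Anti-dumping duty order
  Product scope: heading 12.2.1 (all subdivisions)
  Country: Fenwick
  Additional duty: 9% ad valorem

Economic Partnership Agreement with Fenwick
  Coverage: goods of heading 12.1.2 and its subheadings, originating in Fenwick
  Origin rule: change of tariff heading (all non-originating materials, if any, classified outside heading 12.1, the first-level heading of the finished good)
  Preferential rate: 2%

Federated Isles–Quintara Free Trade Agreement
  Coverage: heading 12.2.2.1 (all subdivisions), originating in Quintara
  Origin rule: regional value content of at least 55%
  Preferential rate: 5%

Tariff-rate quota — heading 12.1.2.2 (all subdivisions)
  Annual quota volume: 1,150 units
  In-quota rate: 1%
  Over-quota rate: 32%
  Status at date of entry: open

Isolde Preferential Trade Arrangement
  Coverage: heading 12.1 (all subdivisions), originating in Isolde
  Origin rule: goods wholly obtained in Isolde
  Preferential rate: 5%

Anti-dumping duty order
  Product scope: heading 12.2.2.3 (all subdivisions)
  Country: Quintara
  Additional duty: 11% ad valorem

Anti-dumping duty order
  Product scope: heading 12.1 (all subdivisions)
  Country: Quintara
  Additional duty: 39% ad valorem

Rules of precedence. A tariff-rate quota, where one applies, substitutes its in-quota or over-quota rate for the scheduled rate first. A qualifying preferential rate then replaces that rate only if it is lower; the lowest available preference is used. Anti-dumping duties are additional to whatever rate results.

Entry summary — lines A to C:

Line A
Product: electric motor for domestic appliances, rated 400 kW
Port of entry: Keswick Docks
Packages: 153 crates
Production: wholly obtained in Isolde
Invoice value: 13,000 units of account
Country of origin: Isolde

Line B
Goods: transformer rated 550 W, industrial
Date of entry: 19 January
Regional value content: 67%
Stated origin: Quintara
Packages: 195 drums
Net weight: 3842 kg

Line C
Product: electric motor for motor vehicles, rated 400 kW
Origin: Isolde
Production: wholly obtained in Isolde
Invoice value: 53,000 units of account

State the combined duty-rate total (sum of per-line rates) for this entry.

42%

Line A: electric motor → 12.1; rated 400 kW → 12.1.1; for domestic appliances → 12.1.1.1. Scheduled 37%. Isolde agreement on 12.1: wholly obtained → 5% available; preferential 5%. → 5%.
Line B: transformer → 12.2; rated 550 W → 12.2.2; industrial → 12.2.2.3. Scheduled 21%. Quintara agreement on 12.2.2.1: 12.2.2.3 not covered; anti-dumping (Quintara, 12.2.2.3): +11%; total 21% + 11% = 32%. → 32%.
Line C: electric motor → 12.1; rated 400 kW → 12.1.1; for motor vehicles → 12.1.1.3. Scheduled 14%. Isolde agreement on 12.1: wholly obtained → 5% available; preferential 5%. → 5%.
Sum: 5% + 32% + 5% = 42%.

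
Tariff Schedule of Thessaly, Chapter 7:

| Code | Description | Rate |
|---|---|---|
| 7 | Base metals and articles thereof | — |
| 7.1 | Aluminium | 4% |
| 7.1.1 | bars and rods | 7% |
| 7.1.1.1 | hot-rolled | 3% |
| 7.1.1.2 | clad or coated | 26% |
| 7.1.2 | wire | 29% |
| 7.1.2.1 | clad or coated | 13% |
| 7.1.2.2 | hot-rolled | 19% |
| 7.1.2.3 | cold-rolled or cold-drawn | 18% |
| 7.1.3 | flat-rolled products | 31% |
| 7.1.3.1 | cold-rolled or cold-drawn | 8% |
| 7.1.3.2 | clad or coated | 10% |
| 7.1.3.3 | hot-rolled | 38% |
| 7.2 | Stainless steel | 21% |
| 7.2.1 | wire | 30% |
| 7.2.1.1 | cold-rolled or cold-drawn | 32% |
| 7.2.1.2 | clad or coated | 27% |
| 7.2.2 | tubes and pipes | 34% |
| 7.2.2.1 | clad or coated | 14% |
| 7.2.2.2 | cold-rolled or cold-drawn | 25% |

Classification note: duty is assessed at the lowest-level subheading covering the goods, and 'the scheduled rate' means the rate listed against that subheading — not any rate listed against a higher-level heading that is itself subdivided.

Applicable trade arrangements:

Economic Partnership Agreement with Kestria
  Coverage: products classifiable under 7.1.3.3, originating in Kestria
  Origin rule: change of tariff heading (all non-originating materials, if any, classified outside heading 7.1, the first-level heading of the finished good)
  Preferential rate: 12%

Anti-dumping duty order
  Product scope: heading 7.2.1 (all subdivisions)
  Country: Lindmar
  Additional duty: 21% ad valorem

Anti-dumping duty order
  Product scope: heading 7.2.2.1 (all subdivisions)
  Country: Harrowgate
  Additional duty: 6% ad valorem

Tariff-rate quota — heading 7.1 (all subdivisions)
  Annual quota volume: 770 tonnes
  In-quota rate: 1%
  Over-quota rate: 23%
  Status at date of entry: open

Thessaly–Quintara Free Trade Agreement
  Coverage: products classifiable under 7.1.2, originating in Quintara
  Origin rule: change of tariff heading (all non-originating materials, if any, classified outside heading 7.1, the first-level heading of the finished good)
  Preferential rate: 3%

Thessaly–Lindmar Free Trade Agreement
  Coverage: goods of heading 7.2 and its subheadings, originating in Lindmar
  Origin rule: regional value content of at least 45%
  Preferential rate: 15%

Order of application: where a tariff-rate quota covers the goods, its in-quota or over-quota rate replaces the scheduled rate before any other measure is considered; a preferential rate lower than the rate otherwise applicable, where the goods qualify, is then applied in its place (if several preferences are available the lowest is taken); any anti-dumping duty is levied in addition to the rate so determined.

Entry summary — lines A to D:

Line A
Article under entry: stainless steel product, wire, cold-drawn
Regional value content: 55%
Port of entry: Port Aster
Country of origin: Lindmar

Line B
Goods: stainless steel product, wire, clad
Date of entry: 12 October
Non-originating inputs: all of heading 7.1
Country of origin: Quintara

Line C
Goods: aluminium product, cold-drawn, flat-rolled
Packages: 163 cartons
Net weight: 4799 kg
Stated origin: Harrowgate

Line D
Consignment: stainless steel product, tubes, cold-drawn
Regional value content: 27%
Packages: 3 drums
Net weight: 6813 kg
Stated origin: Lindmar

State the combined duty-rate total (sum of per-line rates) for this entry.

Line A: stainless steel → 7.2; wire → 7.2.1; cold-drawn → 7.2.1.1. Scheduled 32%. Lindmar agreement on 7.2: RVC ≥ 45% → 15% available; preferential 15%; anti-dumping (Lindmar, 7.2.1): +21%; total 15% + 21% = 36%. → 36%.
Line B: stainless steel → 7.2; wire → 7.2.1; clad → 7.2.1.2. Scheduled 27%. Quintara agreement on 7.1.2: 7.2.1.2 not covered. → 27%.
Line C: aluminium → 7.1; flat-rolled → 7.1.3; cold-drawn → 7.1.3.1. Scheduled 8%. quota on 7.1 open → in-quota 1%. → 1%.
Line D: stainless steel → 7.2; tubes → 7.2.2; cold-drawn → 7.2.2.2. Scheduled 25%. Lindmar agreement on 7.2: RVC < 45%. → 25%.
Sum: 36% + 27% + 1% + 25% = 89%.

89%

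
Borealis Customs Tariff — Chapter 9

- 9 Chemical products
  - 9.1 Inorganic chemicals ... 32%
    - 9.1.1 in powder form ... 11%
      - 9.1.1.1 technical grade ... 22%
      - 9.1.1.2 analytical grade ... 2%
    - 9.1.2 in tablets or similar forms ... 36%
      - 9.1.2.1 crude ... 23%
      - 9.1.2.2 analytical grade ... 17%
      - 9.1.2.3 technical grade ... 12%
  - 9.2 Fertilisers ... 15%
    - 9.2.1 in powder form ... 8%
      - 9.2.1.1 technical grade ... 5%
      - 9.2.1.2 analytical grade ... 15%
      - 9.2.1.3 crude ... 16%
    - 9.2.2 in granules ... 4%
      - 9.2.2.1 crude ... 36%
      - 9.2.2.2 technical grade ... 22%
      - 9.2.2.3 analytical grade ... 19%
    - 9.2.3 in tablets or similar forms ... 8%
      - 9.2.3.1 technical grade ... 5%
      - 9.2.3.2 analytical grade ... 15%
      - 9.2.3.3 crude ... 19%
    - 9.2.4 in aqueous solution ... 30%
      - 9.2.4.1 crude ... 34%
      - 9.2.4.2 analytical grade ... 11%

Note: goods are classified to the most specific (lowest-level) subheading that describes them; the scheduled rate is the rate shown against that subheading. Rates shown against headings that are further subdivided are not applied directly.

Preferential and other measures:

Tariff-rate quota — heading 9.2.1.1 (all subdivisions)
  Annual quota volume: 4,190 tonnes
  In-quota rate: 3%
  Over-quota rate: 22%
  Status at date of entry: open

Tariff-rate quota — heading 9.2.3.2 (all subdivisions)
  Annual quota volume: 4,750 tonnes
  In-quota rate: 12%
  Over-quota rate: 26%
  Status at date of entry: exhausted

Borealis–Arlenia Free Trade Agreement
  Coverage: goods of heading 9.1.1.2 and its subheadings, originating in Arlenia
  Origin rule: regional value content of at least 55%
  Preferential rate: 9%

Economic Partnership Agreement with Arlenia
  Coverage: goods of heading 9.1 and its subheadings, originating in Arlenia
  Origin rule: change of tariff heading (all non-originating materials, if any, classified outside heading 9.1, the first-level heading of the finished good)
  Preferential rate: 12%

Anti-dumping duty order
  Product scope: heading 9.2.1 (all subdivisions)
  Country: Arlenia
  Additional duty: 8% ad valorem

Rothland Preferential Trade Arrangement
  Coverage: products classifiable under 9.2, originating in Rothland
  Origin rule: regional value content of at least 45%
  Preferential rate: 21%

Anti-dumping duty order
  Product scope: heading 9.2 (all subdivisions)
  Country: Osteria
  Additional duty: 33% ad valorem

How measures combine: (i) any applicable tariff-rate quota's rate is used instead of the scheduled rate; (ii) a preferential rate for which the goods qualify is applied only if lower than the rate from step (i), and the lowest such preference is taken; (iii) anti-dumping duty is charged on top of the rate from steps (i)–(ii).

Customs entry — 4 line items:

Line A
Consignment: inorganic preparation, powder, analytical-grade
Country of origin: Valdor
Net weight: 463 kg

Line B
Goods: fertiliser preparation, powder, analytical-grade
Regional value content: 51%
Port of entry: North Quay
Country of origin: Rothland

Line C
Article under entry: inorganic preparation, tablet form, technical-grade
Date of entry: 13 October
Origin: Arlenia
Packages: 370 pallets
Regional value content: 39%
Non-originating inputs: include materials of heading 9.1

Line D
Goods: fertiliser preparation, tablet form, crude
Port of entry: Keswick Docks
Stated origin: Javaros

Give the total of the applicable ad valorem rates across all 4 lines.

Line A: inorganic → 9.1; powder → 9.1.1; analytical-grade → 9.1.1.2. Scheduled 2%. No special measure applies. → 2%.
Line B: fertiliser → 9.2; powder → 9.2.1; analytical-grade → 9.2.1.2. Scheduled 15%. Rothland agreement on 9.2: RVC ≥ 45% → 21% available; preference 21% not lower than 15% → no reduction. → 15%.
Line C: inorganic → 9.1; tablet form → 9.1.2; technical-grade → 9.1.2.3. Scheduled 12%. Arlenia agreement on 9.1.1.2: 9.1.2.3 not covered; Arlenia agreement on 9.1: CTH not met. → 12%.
Line D: fertiliser → 9.2; tablet form → 9.2.3; crude → 9.2.3.3. Scheduled 19%. No special measure applies. → 19%.
Sum: 2% + 15% + 12% + 19% = 48%.

48%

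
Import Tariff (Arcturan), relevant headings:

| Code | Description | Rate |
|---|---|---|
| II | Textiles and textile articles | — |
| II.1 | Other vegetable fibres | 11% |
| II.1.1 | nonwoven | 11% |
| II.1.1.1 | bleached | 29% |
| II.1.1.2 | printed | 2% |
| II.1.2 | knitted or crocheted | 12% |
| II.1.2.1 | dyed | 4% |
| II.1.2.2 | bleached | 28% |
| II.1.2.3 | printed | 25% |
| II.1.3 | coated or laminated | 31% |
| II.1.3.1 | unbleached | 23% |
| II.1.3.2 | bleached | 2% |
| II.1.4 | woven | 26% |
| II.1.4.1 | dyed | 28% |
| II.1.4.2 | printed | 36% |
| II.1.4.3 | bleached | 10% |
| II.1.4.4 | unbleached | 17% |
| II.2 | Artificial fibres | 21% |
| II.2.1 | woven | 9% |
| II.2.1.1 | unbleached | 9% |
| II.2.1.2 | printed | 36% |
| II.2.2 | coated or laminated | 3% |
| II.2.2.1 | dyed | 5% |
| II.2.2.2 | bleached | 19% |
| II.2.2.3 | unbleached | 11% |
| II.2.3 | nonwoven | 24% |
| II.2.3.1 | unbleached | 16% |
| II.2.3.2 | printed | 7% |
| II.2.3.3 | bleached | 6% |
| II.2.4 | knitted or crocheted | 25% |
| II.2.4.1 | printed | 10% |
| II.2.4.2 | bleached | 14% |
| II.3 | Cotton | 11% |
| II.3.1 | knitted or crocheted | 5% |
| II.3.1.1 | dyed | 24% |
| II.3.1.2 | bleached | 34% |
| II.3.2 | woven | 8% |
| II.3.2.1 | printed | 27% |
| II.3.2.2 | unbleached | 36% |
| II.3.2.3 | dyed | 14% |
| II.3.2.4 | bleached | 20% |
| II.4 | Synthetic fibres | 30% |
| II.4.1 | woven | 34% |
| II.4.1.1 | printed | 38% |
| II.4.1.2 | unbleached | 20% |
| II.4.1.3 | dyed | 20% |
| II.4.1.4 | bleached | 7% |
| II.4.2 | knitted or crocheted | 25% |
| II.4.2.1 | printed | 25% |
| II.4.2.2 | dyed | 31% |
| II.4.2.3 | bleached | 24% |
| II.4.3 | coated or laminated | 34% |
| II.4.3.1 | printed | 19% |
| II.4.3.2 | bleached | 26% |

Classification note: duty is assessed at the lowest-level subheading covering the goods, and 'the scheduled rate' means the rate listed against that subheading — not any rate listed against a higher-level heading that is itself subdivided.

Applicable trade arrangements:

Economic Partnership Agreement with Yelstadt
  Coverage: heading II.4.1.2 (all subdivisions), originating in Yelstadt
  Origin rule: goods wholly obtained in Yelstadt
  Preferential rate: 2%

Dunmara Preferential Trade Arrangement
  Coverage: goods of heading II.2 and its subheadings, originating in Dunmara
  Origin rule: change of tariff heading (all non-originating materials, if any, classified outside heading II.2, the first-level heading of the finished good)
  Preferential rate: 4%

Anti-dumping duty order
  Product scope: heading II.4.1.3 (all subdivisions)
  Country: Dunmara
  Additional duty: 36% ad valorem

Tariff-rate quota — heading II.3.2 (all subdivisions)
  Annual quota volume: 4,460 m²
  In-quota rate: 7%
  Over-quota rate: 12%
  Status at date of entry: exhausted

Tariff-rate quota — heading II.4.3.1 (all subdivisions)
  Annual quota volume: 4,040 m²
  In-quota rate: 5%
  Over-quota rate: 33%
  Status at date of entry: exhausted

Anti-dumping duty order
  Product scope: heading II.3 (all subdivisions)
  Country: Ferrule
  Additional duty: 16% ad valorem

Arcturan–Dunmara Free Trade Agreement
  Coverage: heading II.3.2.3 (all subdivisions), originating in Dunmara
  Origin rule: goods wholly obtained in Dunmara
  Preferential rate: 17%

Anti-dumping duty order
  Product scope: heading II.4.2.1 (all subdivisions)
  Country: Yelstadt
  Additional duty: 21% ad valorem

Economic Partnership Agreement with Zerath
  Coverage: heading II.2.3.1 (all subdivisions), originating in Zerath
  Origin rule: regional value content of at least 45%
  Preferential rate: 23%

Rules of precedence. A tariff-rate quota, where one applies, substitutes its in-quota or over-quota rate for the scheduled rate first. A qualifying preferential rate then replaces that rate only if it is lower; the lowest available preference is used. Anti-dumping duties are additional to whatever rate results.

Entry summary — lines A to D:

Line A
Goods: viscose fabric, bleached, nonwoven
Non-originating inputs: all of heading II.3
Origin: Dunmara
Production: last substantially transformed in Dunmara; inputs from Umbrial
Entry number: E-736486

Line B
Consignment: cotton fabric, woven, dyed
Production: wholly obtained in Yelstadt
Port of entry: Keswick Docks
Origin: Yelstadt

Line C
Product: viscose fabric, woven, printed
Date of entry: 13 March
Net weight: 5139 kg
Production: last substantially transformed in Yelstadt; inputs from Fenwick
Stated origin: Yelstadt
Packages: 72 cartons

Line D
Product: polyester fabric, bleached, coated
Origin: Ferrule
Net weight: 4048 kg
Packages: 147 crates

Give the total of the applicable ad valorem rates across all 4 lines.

78%

Line A: viscose → II.2; nonwoven → II.2.3; bleached → II.2.3.3. Scheduled 6%. Dunmara agreement on II.2: CTH met → 4% available; Dunmara agreement on II.3.2.3: II.2.3.3 not covered; preferential 4%. → 4%.
Line B: cotton → II.3; woven → II.3.2; dyed → II.3.2.3. Scheduled 14%. quota on II.3.2 exhausted → over-quota 12%; Yelstadt agreement on II.4.1.2: II.3.2.3 not covered. → 12%.
Line C: viscose → II.2; woven → II.2.1; printed → II.2.1.2. Scheduled 36%. Yelstadt agreement on II.4.1.2: II.2.1.2 not covered. → 36%.
Line D: polyester → II.4; coated → II.4.3; bleached → II.4.3.2. Scheduled 26%. No special measure applies. → 26%.
Sum: 4% + 12% + 36% + 26% = 78%.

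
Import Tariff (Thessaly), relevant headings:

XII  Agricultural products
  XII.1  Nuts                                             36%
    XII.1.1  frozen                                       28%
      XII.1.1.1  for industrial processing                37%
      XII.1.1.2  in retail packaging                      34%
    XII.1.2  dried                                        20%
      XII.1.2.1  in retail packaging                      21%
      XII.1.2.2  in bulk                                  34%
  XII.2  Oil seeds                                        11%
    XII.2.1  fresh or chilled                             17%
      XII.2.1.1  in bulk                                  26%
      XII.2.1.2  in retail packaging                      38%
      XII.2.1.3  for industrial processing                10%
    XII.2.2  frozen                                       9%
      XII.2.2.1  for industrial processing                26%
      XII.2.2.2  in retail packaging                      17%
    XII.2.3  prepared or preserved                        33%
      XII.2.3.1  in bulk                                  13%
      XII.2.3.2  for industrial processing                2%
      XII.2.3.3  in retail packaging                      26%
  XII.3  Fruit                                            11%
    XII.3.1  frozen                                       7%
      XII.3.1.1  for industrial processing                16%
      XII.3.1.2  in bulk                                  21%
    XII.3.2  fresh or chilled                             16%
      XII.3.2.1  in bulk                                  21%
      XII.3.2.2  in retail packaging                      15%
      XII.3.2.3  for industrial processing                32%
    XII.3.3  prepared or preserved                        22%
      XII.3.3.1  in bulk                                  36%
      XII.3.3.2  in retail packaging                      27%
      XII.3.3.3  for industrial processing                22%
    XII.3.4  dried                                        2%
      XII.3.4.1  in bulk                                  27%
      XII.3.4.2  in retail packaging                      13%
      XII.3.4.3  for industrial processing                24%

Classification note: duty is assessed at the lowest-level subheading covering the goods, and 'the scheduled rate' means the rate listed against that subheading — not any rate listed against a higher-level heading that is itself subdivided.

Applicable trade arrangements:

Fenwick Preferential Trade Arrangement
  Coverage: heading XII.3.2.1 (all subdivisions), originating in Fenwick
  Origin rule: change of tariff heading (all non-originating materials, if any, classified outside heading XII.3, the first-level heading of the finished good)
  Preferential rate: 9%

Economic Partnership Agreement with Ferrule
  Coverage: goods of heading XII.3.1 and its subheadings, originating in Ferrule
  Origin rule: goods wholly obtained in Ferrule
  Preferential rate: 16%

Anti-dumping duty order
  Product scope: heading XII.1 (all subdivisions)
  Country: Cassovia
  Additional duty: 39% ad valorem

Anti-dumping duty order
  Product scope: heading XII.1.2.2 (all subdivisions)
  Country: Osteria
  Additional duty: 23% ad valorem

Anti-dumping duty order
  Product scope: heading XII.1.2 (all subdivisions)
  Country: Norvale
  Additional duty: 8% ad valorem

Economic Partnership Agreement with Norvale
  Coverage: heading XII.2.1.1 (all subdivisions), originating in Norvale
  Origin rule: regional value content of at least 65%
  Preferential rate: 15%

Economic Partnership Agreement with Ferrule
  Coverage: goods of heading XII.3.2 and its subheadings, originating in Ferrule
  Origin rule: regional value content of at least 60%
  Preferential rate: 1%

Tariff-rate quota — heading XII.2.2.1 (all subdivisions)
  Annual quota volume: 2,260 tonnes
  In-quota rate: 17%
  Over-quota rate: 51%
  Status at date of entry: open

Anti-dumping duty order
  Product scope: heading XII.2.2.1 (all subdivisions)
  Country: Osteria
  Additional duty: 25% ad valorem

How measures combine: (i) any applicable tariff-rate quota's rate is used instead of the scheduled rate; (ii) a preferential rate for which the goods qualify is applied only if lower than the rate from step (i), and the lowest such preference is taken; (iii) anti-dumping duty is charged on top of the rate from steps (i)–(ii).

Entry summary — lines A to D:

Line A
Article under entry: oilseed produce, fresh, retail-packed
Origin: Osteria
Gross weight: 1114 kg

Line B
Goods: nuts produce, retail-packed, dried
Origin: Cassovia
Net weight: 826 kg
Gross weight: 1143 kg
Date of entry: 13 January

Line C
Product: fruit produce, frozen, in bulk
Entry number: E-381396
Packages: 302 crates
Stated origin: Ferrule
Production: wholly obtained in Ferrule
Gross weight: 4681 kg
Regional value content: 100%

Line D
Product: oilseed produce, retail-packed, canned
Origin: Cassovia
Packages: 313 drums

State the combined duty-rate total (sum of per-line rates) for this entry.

Line A: oilseed → XII.2; fresh → XII.2.1; retail-packed → XII.2.1.2. Scheduled 38%. No special measure applies. → 38%.
Line B: nuts → XII.1; dried → XII.1.2; retail-packed → XII.1.2.1. Scheduled 21%. anti-dumping (Cassovia, XII.1): +39%; total 21% + 39% = 60%. → 60%.
Line C: fruit → XII.3; frozen → XII.3.1; in bulk → XII.3.1.2. Scheduled 21%. Ferrule agreement on XII.3.1: wholly obtained → 16% available; Ferrule agreement on XII.3.2: XII.3.1.2 not covered; preferential 16%. → 16%.
Line D: oilseed → XII.2; canned → XII.2.3; retail-packed → XII.2.3.3. Scheduled 26%. No special measure applies. → 26%.
Sum: 38% + 60% + 16% + 26% = 140%.

140%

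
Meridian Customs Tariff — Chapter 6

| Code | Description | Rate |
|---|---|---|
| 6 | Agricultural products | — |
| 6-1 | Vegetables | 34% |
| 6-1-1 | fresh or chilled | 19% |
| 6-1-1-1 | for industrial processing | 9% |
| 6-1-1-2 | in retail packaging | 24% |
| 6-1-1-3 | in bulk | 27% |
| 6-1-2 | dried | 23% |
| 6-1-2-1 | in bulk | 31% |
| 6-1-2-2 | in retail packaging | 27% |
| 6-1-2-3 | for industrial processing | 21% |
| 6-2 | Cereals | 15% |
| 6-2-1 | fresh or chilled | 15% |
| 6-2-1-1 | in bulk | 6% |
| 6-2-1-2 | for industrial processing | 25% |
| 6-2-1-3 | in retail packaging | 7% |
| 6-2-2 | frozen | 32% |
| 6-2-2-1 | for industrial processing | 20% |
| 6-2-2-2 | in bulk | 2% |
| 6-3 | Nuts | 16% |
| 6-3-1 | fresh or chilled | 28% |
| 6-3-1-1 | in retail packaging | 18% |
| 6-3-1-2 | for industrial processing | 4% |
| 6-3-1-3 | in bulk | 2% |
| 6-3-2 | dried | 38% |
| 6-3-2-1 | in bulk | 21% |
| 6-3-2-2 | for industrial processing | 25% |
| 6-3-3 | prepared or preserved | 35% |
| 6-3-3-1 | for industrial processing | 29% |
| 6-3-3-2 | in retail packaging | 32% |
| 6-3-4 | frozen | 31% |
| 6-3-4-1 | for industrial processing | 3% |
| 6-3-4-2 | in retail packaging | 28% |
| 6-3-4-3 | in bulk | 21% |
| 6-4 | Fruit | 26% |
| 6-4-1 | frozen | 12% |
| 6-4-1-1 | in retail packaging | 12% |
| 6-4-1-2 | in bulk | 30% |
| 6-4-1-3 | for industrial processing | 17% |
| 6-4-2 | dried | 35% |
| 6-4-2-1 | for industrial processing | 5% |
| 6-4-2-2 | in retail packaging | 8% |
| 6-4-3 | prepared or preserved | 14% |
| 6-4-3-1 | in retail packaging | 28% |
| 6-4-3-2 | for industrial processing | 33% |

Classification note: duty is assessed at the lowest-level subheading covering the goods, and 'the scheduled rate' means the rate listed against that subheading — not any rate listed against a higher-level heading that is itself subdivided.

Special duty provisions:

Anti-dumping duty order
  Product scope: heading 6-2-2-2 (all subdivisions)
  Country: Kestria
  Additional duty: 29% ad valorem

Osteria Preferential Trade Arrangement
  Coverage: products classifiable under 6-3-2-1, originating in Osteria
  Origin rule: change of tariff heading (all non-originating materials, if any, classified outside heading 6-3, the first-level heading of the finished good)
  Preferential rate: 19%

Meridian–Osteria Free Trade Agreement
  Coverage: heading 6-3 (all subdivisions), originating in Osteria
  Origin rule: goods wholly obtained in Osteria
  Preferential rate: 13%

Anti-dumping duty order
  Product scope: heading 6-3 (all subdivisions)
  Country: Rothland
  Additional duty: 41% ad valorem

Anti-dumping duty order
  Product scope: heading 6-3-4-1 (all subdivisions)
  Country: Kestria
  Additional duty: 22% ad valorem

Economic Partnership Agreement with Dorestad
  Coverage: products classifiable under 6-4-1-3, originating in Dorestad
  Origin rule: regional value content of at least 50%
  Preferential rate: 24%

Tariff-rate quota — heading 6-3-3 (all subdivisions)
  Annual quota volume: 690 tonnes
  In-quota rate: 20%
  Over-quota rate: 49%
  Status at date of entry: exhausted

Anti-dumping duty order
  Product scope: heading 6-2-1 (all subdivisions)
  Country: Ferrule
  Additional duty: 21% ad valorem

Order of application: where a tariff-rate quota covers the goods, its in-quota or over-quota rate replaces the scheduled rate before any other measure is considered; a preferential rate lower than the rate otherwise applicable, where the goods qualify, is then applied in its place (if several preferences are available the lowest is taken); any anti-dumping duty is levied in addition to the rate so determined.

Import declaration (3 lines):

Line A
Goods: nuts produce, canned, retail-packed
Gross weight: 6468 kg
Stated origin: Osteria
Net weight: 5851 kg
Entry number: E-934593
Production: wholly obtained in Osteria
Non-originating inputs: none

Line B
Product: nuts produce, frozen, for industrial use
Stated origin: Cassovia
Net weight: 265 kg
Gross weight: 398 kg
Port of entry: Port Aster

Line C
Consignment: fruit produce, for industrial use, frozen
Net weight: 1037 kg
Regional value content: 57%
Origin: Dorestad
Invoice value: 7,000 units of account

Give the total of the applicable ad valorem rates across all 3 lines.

Line A: nuts → 6-3; canned → 6-3-3; retail-packed → 6-3-3-2. Scheduled 32%. quota on 6-3-3 exhausted → over-quota 49%; Osteria agreement on 6-3-2-1: 6-3-3-2 not covered; Osteria agreement on 6-3: wholly obtained → 13% available; preferential 13%. → 13%.
Line B: nuts → 6-3; frozen → 6-3-4; for industrial use → 6-3-4-1. Scheduled 3%. No special measure applies. → 3%.
Line C: fruit → 6-4; frozen → 6-4-1; for industrial use → 6-4-1-3. Scheduled 17%. Dorestad agreement on 6-4-1-3: RVC ≥ 50% → 24% available; preference 24% not lower than 17% → no reduction. → 17%.
Sum: 13% + 3% + 17% = 33%.

33%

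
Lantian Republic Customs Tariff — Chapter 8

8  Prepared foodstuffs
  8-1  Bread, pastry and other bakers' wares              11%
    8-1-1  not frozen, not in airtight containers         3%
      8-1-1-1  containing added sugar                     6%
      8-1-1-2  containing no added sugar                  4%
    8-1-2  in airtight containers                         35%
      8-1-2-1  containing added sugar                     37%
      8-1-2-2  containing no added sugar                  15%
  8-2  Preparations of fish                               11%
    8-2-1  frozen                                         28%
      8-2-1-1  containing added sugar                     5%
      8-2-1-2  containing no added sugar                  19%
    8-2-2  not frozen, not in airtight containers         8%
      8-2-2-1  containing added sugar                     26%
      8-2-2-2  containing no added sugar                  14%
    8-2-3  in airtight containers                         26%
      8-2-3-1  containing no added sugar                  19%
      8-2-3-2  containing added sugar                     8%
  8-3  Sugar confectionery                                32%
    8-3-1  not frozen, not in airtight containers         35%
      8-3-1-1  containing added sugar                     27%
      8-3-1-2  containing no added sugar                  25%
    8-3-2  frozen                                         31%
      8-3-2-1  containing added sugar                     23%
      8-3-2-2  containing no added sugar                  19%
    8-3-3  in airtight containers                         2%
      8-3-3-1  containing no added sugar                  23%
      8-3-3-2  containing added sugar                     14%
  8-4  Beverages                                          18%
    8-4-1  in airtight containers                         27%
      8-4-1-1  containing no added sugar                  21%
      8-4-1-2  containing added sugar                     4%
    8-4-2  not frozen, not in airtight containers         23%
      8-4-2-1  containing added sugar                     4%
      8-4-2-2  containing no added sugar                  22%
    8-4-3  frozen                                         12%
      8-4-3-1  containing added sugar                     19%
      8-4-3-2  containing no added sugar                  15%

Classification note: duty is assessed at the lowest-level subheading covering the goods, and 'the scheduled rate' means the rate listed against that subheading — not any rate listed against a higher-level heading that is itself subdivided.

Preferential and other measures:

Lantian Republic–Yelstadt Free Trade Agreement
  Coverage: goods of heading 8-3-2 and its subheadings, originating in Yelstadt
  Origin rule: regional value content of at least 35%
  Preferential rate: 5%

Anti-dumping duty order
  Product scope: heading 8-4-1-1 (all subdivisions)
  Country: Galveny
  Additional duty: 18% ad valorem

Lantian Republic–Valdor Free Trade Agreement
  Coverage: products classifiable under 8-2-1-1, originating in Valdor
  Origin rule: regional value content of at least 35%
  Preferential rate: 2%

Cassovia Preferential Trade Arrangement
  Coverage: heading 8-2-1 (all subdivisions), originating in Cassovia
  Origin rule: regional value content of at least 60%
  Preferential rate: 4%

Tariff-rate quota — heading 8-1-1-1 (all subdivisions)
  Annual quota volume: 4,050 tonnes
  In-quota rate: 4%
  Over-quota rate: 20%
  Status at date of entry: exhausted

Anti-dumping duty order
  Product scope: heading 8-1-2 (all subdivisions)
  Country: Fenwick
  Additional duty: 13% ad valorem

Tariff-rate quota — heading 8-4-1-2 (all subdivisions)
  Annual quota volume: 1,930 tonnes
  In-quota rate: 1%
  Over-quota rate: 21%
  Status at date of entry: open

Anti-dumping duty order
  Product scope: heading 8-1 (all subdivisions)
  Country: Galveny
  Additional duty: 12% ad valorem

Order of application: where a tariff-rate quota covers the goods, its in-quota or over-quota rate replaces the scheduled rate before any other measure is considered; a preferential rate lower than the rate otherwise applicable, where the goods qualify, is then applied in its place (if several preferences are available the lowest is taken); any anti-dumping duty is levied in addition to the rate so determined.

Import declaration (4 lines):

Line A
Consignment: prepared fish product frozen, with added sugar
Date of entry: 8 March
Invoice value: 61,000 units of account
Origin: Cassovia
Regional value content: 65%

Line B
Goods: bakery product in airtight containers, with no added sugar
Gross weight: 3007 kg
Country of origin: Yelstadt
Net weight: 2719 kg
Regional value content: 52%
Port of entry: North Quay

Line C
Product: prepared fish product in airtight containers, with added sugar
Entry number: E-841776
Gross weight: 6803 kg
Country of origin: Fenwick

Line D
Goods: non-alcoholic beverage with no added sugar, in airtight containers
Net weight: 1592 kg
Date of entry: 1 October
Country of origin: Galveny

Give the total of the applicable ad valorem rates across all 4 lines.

66%

Line A: prepared fish product → 8-2; frozen → 8-2-1; with added sugar → 8-2-1-1. Scheduled 5%. Cassovia agreement on 8-2-1: RVC ≥ 60% → 4% available; preferential 4%. → 4%.
Line B: bakery product → 8-1; in airtight containers → 8-1-2; with no added sugar → 8-1-2-2. Scheduled 15%. Yelstadt agreement on 8-3-2: 8-1-2-2 not covered. → 15%.
Line C: prepared fish product → 8-2; in airtight containers → 8-2-3; with added sugar → 8-2-3-2. Scheduled 8%. No special measure applies. → 8%.
Line D: non-alcoholic beverage → 8-4; in airtight containers → 8-4-1; with no added sugar → 8-4-1-1. Scheduled 21%. anti-dumping (Galveny, 8-4-1-1): +18%; total 21% + 18% = 39%. → 39%.
Sum: 4% + 15% + 8% + 39% = 66%.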